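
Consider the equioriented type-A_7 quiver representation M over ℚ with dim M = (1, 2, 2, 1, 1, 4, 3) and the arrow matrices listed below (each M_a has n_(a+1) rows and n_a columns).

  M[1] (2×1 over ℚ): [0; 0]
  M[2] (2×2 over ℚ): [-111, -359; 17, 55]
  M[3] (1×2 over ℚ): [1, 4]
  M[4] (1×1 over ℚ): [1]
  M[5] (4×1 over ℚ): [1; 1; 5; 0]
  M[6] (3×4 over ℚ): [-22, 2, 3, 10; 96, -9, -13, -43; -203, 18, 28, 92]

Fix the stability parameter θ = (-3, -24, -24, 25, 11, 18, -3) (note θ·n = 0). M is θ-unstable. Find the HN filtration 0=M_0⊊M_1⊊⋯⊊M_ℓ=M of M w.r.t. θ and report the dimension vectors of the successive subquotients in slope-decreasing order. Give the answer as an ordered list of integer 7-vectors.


Via rank(M_{q-1}∘⋯∘M_p): M ≅ I[1,1], I[2,3], I[2,7], I[6,6], I[6,7]^2.
μ_θ-semistable layers: μ^(1)=18; μ^(2)=51/4; μ^(3)=15/2; μ^(4)=-3; μ^(5)=-24

((0, 0, 0, 0, 0, 1, 0); (0, 0, 0, 1, 1, 1, 1); (0, 0, 0, 0, 0, 2, 2); (1, 0, 0, 0, 0, 0, 0); (0, 2, 2, 0, 0, 0, 0))


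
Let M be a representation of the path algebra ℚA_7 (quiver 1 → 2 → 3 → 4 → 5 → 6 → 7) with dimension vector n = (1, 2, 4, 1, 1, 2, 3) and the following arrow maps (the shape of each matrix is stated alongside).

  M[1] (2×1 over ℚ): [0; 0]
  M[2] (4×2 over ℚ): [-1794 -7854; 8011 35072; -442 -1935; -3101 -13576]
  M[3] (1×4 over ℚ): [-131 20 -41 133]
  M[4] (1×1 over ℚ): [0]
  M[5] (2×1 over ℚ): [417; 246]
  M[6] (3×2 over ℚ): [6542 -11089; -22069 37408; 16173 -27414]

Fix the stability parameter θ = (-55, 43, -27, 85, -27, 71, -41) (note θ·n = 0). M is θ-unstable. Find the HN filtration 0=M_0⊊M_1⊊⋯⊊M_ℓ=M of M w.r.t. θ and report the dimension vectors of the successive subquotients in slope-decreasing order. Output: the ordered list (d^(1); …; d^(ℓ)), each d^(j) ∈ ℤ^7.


Barcode: M ≅ I[1,1], I[2,3], I[2,4], I[3,3]^2, I[5,7], I[6,7], I[7,7]. HN layers by μ_θ (6 steps, strictly decreasing):
  μ^(1)=85; μ^(2)=15; μ^(3)=8; μ^(4)=-27; μ^(5)=-41; μ^(6)=-55

((0, 0, 0, 1, 0, 0, 0); (0, 0, 0, 0, 0, 2, 2); (0, 2, 2, 0, 0, 0, 0); (0, 0, 2, 0, 1, 0, 0); (0, 0, 0, 0, 0, 0, 1); (1, 0, 0, 0, 0, 0, 0))


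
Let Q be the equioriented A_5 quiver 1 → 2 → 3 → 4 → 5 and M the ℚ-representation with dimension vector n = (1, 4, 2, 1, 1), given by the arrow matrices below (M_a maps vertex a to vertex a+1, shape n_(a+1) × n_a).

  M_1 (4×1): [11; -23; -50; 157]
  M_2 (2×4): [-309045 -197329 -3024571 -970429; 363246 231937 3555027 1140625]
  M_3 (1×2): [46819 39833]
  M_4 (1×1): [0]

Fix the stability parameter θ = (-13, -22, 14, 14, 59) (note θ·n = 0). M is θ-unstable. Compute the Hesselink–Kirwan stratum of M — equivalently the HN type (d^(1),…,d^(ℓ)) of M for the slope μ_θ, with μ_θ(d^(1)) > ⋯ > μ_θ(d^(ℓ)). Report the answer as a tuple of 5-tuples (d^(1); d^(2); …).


Barcode: M ≅ I[1,4], I[2,2]^2, I[2,3], I[5,5]. HN layers by μ_θ (4 steps, strictly decreasing):
  μ^(1)=59; μ^(2)=14; μ^(3)=-35/2; μ^(4)=-22

((0, 0, 0, 0, 1); (0, 0, 2, 1, 0); (1, 1, 0, 0, 0); (0, 3, 0, 0, 0))


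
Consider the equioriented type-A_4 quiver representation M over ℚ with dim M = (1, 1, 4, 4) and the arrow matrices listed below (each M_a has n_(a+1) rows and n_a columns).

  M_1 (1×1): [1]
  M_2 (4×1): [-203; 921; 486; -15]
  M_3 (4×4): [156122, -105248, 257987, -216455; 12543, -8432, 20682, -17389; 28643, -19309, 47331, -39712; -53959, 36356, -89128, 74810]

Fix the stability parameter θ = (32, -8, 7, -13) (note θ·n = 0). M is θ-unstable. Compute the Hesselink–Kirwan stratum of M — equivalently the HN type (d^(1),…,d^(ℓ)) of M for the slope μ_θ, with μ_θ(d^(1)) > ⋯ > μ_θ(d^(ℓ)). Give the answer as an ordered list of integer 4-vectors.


Via rank(M_{q-1}∘⋯∘M_p): M ≅ I[1,4], I[3,4]^3.
μ_θ-semistable layers: μ^(1)=9/2; μ^(2)=-3

((1, 1, 1, 1); (0, 0, 3, 3))


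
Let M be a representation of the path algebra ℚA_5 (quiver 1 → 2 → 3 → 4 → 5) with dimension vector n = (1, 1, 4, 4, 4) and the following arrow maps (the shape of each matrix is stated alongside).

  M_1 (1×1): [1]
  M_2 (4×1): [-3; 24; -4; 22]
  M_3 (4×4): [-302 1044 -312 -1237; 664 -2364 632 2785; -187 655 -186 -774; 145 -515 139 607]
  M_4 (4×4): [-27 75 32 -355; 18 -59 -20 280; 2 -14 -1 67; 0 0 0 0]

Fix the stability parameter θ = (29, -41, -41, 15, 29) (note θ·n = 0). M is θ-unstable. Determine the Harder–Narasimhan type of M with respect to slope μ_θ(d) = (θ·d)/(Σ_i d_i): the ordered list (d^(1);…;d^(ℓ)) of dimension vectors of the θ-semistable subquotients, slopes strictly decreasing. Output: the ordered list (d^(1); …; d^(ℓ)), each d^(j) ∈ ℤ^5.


Via rank(M_{q-1}∘⋯∘M_p): M ≅ I[1,5], I[3,4], I[3,5]^2, I[5,5].
μ_θ-semistable layers: μ^(1)=29; μ^(2)=15; μ^(3)=-53/3; μ^(4)=-41

((0, 0, 0, 0, 4); (0, 0, 0, 4, 0); (1, 1, 1, 0, 0); (0, 0, 3, 0, 0))


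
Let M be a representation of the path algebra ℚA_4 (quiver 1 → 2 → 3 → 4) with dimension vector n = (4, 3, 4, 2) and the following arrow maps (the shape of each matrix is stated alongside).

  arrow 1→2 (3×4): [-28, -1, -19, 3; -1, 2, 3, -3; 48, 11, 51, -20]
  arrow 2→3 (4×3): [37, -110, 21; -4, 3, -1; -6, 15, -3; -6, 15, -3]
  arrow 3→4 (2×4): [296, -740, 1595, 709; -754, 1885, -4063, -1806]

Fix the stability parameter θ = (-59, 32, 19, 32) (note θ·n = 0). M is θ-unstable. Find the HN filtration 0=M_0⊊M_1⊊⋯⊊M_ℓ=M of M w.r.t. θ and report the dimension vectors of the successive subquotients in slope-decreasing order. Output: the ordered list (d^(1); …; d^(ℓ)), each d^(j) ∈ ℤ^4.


Barcode: M ≅ I[1,1], I[1,2], I[1,3], I[1,4], I[3,3], I[3,4]. HN layers by μ_θ (4 steps, strictly decreasing):
  μ^(1)=32; μ^(2)=51/2; μ^(3)=19; μ^(4)=-59

((0, 1, 0, 2); (0, 2, 2, 0); (0, 0, 2, 0); (4, 0, 0, 0))


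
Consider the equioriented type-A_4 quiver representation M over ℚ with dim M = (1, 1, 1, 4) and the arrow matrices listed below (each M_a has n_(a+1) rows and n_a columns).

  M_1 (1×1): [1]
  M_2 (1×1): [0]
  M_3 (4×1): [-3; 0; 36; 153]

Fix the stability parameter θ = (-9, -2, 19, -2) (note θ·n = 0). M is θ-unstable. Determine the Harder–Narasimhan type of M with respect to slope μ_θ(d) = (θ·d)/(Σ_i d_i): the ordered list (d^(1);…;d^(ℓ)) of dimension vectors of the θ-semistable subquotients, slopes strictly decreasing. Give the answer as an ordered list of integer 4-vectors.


Via rank(M_{q-1}∘⋯∘M_p): M ≅ I[1,2], I[3,4], I[4,4]^3.
μ_θ-semistable layers: μ^(1)=17/2; μ^(2)=-2; μ^(3)=-9

((0, 0, 1, 1); (0, 1, 0, 3); (1, 0, 0, 0))


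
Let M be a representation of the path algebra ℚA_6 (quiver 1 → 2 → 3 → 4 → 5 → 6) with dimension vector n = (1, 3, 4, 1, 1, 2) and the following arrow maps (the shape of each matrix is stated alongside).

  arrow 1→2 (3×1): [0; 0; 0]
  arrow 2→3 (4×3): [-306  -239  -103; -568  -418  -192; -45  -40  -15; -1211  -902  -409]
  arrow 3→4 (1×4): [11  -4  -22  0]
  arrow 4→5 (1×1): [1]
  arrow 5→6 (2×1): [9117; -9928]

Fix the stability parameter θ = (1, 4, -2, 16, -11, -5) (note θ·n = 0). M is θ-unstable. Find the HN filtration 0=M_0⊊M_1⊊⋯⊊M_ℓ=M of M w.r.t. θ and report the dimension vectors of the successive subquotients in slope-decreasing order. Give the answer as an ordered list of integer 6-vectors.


Barcode: M ≅ I[1,1], I[2,3]^2, I[2,6], I[3,3], I[6,6]. HN layers by μ_θ (4 steps, strictly decreasing):
  μ^(1)=1; μ^(2)=2/5; μ^(3)=-2; μ^(4)=-5

((1, 2, 2, 0, 0, 0); (0, 1, 1, 1, 1, 1); (0, 0, 1, 0, 0, 0); (0, 0, 0, 0, 0, 1))


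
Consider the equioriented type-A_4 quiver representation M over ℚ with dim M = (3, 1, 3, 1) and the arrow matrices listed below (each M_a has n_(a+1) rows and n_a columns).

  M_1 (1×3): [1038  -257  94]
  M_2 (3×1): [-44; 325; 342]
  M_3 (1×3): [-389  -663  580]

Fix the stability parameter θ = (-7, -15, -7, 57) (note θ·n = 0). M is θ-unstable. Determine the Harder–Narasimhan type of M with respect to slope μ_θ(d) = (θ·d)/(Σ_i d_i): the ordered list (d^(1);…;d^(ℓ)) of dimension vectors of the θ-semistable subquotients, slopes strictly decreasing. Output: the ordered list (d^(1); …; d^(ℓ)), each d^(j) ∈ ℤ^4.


Barcode: M ≅ I[1,1]^2, I[1,4], I[3,3]^2. HN layers by μ_θ (3 steps, strictly decreasing):
  μ^(1)=57; μ^(2)=-7; μ^(3)=-11

((0, 0, 0, 1); (2, 0, 3, 0); (1, 1, 0, 0))


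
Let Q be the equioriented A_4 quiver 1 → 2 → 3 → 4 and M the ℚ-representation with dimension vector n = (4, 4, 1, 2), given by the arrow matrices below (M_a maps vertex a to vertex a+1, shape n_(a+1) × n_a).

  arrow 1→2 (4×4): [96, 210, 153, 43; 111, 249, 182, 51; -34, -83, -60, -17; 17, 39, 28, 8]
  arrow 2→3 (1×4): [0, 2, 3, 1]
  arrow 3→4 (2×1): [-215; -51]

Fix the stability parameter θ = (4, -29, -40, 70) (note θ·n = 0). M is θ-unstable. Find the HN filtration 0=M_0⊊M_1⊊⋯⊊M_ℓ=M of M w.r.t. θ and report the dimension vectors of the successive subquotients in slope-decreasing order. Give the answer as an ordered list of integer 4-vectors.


Interval decomposition of M: I[1,2]^3, I[1,4], I[4,4].
HN type (ℓ=3): μ^(1)=70; μ^(2)=-25/2; μ^(3)=-65/3

((0, 0, 0, 2); (3, 3, 0, 0); (1, 1, 1, 0))


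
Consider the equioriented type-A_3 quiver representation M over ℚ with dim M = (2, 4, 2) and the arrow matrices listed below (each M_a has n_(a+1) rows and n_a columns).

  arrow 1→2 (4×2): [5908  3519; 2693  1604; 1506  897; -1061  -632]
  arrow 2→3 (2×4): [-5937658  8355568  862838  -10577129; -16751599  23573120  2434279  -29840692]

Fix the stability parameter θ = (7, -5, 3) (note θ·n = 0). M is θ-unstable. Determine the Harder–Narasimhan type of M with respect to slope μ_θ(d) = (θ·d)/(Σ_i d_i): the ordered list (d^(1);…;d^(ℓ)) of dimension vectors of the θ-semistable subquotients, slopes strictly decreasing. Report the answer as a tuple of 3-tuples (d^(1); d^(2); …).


Via rank(M_{q-1}∘⋯∘M_p): M ≅ I[1,3]^2, I[2,2]^2.
μ_θ-semistable layers: μ^(1)=3; μ^(2)=1; μ^(3)=-5

((0, 0, 2); (2, 2, 0); (0, 2, 0))


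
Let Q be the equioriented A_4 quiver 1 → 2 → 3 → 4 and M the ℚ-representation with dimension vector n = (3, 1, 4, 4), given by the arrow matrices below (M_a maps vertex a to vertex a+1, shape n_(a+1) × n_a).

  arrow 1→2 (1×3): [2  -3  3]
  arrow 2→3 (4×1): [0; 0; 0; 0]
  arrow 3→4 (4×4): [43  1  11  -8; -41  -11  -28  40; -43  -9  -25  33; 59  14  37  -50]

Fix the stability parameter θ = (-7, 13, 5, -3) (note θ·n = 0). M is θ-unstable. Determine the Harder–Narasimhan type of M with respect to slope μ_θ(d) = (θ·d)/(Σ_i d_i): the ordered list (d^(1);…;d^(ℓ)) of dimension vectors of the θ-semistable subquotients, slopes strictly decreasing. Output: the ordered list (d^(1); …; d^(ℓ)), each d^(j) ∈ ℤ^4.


Barcode: M ≅ I[1,1]^2, I[1,2], I[3,4]^4. HN layers by μ_θ (3 steps, strictly decreasing):
  μ^(1)=13; μ^(2)=1; μ^(3)=-7

((0, 1, 0, 0); (0, 0, 4, 4); (3, 0, 0, 0))


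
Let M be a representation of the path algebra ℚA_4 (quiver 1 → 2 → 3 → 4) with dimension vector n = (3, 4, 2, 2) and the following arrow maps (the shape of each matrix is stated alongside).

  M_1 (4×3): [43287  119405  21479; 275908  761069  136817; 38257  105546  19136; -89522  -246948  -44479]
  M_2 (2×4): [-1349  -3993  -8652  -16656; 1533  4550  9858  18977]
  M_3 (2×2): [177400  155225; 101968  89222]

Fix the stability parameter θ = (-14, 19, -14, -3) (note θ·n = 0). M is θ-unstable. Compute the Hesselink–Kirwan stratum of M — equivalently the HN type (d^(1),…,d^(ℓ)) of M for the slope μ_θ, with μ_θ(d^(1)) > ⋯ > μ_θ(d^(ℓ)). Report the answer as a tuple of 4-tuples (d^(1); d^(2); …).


Interval decomposition of M: I[1,2], I[1,3], I[1,4], I[2,2], I[4,4].
HN type (ℓ=5): μ^(1)=19; μ^(2)=5/2; μ^(3)=2/3; μ^(4)=-3; μ^(5)=-14

((0, 2, 0, 0); (0, 1, 1, 0); (0, 1, 1, 1); (0, 0, 0, 1); (3, 0, 0, 0))


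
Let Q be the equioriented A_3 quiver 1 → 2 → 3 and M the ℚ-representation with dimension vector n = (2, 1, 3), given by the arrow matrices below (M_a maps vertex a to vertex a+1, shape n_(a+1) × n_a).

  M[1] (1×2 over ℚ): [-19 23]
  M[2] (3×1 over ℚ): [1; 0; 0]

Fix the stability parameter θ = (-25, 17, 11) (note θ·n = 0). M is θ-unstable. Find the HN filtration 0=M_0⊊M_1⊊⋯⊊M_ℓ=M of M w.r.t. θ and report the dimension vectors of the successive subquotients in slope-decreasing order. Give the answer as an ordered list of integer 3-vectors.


Barcode: M ≅ I[1,1], I[1,3], I[3,3]^2. HN layers by μ_θ (3 steps, strictly decreasing):
  μ^(1)=14; μ^(2)=11; μ^(3)=-25

((0, 1, 1); (0, 0, 2); (2, 0, 0))


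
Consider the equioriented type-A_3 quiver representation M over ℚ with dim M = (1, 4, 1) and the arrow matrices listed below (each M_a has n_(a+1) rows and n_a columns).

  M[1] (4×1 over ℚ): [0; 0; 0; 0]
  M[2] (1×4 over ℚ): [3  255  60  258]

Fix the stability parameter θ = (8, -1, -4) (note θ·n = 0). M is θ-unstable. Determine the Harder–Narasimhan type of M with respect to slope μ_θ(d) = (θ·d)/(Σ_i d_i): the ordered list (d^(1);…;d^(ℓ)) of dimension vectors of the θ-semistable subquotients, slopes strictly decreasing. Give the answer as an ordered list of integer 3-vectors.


Via rank(M_{q-1}∘⋯∘M_p): M ≅ I[1,1], I[2,2]^3, I[2,3].
μ_θ-semistable layers: μ^(1)=8; μ^(2)=-1; μ^(3)=-5/2

((1, 0, 0); (0, 3, 0); (0, 1, 1))


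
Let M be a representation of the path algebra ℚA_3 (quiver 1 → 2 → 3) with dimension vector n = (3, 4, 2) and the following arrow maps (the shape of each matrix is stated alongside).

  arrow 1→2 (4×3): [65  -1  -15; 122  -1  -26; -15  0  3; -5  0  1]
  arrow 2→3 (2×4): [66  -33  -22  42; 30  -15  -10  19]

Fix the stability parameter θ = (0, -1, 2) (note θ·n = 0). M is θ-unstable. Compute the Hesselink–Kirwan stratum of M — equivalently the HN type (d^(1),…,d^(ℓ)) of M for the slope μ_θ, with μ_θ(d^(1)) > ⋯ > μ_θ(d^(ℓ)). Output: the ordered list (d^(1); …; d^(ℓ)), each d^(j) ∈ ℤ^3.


Interval decomposition of M: I[1,2], I[1,3]^2, I[2,2].
HN type (ℓ=3): μ^(1)=2; μ^(2)=-1/2; μ^(3)=-1

((0, 0, 2); (3, 3, 0); (0, 1, 0))


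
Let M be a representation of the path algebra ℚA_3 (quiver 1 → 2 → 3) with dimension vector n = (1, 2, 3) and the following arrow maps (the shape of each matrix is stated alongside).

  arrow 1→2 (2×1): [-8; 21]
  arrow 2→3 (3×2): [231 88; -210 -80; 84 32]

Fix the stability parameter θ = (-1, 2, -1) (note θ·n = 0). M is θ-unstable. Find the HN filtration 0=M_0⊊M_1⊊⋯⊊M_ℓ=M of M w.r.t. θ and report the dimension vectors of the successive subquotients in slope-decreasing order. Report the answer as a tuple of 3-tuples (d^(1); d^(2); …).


Barcode: M ≅ I[1,2], I[2,3], I[3,3]^2. HN layers by μ_θ (3 steps, strictly decreasing):
  μ^(1)=2; μ^(2)=1/2; μ^(3)=-1

((0, 1, 0); (0, 1, 1); (1, 0, 2))


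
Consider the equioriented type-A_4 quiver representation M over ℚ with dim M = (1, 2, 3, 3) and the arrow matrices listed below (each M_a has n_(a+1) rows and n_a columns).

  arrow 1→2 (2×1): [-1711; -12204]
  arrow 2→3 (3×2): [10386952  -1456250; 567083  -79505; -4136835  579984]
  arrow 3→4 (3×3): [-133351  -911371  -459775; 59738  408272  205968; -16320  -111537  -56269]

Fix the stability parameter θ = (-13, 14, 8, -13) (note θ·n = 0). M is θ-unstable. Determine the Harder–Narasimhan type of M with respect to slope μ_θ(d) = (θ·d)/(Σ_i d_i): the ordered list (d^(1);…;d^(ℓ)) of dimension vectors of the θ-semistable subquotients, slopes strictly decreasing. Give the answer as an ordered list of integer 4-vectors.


Via rank(M_{q-1}∘⋯∘M_p): M ≅ I[1,3], I[2,4], I[3,4], I[4,4].
μ_θ-semistable layers: μ^(1)=11; μ^(2)=3; μ^(3)=-5/2; μ^(4)=-13

((0, 1, 1, 0); (0, 1, 1, 1); (0, 0, 1, 1); (1, 0, 0, 1))


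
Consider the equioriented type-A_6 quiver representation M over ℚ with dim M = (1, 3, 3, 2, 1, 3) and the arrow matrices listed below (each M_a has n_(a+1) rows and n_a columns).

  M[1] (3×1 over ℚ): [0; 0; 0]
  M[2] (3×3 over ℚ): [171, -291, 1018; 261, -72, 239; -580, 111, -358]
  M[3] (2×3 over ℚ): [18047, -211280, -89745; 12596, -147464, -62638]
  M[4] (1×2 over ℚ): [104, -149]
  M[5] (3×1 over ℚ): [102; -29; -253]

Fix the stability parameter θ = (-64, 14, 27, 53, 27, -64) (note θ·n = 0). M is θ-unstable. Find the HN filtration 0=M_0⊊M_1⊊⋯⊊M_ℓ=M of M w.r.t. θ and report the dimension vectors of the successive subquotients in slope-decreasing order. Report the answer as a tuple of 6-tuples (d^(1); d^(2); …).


Barcode: M ≅ I[1,1], I[2,3], I[2,4], I[2,6], I[6,6]^2. HN layers by μ_θ (5 steps, strictly decreasing):
  μ^(1)=53; μ^(2)=27; μ^(3)=14; μ^(4)=57/5; μ^(5)=-64

((0, 0, 0, 1, 0, 0); (0, 0, 2, 0, 0, 0); (0, 2, 0, 0, 0, 0); (0, 1, 1, 1, 1, 1); (1, 0, 0, 0, 0, 2))


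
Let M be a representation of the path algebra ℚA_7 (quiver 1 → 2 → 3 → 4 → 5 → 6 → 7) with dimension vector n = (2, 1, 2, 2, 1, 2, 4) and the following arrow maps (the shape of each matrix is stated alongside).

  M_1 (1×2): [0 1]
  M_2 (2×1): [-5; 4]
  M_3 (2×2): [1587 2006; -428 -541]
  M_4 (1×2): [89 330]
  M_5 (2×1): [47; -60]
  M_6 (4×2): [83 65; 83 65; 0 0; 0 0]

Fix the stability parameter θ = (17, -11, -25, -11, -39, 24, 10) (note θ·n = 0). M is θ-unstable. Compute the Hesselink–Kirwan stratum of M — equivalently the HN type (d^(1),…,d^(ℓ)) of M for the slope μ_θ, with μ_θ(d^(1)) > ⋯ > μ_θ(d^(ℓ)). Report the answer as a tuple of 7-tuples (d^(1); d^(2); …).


Barcode: M ≅ I[1,1], I[1,7], I[3,4], I[6,6], I[7,7]^3. HN layers by μ_θ (6 steps, strictly decreasing):
  μ^(1)=24; μ^(2)=17; μ^(3)=10; μ^(4)=-11; μ^(5)=-69/5; μ^(6)=-25

((0, 0, 0, 0, 0, 1, 0); (1, 0, 0, 0, 0, 1, 1); (0, 0, 0, 0, 0, 0, 3); (0, 0, 0, 1, 0, 0, 0); (1, 1, 1, 1, 1, 0, 0); (0, 0, 1, 0, 0, 0, 0))


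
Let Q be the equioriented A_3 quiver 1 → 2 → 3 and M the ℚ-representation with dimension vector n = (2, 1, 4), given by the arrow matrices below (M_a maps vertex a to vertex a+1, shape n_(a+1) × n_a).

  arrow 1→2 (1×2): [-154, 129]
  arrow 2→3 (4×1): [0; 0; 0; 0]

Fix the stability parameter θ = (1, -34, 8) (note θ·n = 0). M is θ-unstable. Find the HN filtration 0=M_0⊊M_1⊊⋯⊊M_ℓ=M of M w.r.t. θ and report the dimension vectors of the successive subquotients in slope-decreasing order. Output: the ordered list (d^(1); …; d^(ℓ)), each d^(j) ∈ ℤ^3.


Interval decomposition of M: I[1,1], I[1,2], I[3,3]^4.
HN type (ℓ=3): μ^(1)=8; μ^(2)=1; μ^(3)=-33/2

((0, 0, 4); (1, 0, 0); (1, 1, 0))


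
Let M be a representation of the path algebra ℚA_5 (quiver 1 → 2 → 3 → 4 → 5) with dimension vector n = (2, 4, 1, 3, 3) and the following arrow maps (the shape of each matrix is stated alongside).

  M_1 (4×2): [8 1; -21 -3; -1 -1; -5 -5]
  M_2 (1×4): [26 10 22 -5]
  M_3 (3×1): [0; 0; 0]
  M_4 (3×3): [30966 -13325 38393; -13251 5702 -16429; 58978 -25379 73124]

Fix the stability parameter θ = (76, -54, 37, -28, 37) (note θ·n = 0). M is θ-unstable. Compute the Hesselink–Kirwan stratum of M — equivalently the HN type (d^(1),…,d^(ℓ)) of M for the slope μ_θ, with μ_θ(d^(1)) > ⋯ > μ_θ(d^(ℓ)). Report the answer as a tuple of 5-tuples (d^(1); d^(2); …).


Via rank(M_{q-1}∘⋯∘M_p): M ≅ I[1,2], I[1,3], I[2,2]^2, I[4,5]^3.
μ_θ-semistable layers: μ^(1)=37; μ^(2)=11; μ^(3)=-28; μ^(4)=-54

((0, 0, 1, 0, 3); (2, 2, 0, 0, 0); (0, 0, 0, 3, 0); (0, 2, 0, 0, 0))


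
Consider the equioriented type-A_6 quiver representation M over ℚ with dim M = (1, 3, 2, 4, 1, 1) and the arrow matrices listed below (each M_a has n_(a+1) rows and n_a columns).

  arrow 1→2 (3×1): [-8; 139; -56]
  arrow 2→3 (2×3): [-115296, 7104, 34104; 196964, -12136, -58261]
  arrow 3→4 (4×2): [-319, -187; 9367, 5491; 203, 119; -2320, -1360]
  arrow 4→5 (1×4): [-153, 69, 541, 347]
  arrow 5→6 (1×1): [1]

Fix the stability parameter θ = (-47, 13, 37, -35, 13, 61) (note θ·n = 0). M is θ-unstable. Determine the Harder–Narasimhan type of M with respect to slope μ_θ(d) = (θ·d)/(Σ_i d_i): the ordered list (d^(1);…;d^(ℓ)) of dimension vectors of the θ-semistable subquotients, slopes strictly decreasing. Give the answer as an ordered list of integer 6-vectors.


Via rank(M_{q-1}∘⋯∘M_p): M ≅ I[1,2], I[2,2], I[2,6], I[3,3], I[4,4]^3.
μ_θ-semistable layers: μ^(1)=61; μ^(2)=37; μ^(3)=13; μ^(4)=5; μ^(5)=-35; μ^(6)=-47

((0, 0, 0, 0, 0, 1); (0, 0, 1, 0, 0, 0); (0, 2, 0, 0, 1, 0); (0, 1, 1, 1, 0, 0); (0, 0, 0, 3, 0, 0); (1, 0, 0, 0, 0, 0))


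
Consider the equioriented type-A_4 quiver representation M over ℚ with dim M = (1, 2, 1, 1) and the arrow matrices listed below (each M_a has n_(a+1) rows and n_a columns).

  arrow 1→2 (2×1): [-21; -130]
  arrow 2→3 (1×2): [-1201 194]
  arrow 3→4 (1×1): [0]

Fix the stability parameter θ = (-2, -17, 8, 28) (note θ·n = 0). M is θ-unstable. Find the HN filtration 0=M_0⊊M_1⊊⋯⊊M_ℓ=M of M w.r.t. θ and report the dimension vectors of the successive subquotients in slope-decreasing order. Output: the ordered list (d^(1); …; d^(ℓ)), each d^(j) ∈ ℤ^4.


Via rank(M_{q-1}∘⋯∘M_p): M ≅ I[1,3], I[2,2], I[4,4].
μ_θ-semistable layers: μ^(1)=28; μ^(2)=8; μ^(3)=-19/2; μ^(4)=-17

((0, 0, 0, 1); (0, 0, 1, 0); (1, 1, 0, 0); (0, 1, 0, 0))


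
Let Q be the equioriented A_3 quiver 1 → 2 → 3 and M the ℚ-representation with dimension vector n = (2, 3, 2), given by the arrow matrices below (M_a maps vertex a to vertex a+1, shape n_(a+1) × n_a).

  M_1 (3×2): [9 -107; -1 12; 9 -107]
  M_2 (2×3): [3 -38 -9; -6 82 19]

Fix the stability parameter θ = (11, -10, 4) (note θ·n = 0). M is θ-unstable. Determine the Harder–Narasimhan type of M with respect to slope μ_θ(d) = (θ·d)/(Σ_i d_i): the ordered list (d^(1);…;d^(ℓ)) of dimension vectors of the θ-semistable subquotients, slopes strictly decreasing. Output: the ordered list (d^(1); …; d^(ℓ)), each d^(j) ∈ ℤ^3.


Interval decomposition of M: I[1,3]^2, I[2,2].
HN type (ℓ=3): μ^(1)=4; μ^(2)=1/2; μ^(3)=-10

((0, 0, 2); (2, 2, 0); (0, 1, 0))


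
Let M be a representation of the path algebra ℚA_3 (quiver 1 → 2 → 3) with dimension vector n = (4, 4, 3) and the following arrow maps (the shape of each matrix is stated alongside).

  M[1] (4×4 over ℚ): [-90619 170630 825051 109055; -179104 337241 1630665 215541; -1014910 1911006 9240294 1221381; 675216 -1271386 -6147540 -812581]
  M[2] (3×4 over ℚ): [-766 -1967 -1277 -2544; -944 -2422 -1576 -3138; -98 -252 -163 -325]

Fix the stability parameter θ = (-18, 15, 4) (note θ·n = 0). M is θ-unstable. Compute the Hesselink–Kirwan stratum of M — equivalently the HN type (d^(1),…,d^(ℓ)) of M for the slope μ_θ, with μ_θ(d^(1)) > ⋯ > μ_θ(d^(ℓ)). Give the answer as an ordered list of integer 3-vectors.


Via rank(M_{q-1}∘⋯∘M_p): M ≅ I[1,1], I[1,2]^2, I[1,3], I[2,3], I[3,3].
μ_θ-semistable layers: μ^(1)=15; μ^(2)=19/2; μ^(3)=4; μ^(4)=-18

((0, 2, 0); (0, 2, 2); (0, 0, 1); (4, 0, 0))


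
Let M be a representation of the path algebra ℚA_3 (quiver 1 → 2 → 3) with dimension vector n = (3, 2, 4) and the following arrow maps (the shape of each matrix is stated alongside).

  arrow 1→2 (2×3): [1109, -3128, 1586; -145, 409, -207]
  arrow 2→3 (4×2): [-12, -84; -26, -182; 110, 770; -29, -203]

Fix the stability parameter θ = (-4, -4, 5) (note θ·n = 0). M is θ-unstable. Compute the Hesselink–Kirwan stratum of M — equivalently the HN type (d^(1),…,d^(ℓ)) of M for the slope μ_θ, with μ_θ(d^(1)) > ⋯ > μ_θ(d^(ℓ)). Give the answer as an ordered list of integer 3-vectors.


Via rank(M_{q-1}∘⋯∘M_p): M ≅ I[1,1], I[1,2], I[1,3], I[3,3]^3.
μ_θ-semistable layers: μ^(1)=5; μ^(2)=-4

((0, 0, 4); (3, 2, 0))


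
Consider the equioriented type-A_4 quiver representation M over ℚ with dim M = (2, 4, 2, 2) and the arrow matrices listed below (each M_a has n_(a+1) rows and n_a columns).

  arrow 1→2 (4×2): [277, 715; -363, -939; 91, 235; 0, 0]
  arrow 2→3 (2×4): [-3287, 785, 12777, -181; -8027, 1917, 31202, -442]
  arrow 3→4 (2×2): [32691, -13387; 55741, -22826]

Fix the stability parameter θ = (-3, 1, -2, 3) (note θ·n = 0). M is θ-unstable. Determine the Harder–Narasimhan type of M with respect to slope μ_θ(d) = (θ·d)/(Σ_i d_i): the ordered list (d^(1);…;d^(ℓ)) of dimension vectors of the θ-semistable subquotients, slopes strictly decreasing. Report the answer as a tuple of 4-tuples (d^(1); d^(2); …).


Via rank(M_{q-1}∘⋯∘M_p): M ≅ I[1,4]^2, I[2,2]^2.
μ_θ-semistable layers: μ^(1)=3; μ^(2)=1; μ^(3)=-1/2; μ^(4)=-3

((0, 0, 0, 2); (0, 2, 0, 0); (0, 2, 2, 0); (2, 0, 0, 0))


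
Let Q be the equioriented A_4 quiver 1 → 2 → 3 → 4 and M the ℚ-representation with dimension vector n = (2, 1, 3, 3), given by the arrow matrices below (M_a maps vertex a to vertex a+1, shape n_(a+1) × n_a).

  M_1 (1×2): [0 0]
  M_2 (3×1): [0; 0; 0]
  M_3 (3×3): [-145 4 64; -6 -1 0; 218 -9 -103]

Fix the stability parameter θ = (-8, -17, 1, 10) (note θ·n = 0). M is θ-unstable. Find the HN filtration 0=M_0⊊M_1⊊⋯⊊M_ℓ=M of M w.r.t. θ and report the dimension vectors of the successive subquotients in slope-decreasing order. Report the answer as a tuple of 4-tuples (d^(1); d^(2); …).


Interval decomposition of M: I[1,1]^2, I[2,2], I[3,4]^3.
HN type (ℓ=4): μ^(1)=10; μ^(2)=1; μ^(3)=-8; μ^(4)=-17

((0, 0, 0, 3); (0, 0, 3, 0); (2, 0, 0, 0); (0, 1, 0, 0))


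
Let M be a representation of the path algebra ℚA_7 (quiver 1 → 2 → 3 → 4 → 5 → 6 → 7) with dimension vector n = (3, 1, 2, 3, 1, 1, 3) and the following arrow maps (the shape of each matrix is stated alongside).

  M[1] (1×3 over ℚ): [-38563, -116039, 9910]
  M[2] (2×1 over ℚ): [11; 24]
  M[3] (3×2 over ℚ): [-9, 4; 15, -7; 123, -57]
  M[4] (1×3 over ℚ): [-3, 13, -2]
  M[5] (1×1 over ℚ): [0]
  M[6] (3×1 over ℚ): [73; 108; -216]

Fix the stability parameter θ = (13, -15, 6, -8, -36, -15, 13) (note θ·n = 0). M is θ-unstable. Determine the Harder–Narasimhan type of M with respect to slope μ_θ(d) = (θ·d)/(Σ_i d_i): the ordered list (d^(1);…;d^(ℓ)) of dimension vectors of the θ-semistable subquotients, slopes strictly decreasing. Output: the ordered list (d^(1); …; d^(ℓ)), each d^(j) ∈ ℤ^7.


Interval decomposition of M: I[1,1]^2, I[1,4], I[3,5], I[4,4], I[6,7], I[7,7]^2.
HN type (ℓ=5): μ^(1)=13; μ^(2)=-1; μ^(3)=-8; μ^(4)=-38/3; μ^(5)=-15

((2, 0, 0, 0, 0, 0, 3); (1, 1, 1, 1, 0, 0, 0); (0, 0, 0, 1, 0, 0, 0); (0, 0, 1, 1, 1, 0, 0); (0, 0, 0, 0, 0, 1, 0))


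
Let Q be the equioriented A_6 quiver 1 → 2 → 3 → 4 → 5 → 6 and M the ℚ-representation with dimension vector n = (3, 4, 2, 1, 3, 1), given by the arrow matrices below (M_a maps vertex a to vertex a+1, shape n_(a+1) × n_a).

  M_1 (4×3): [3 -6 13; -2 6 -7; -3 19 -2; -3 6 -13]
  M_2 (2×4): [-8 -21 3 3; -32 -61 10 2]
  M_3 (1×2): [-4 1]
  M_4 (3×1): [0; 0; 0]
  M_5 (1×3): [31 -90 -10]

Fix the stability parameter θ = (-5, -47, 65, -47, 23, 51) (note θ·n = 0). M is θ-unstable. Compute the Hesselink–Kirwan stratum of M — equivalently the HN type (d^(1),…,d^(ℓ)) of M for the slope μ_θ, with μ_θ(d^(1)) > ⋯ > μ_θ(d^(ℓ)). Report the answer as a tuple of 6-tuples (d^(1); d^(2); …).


Interval decomposition of M: I[1,2], I[1,3], I[1,4], I[2,2], I[5,5]^2, I[5,6].
HN type (ℓ=6): μ^(1)=65; μ^(2)=51; μ^(3)=23; μ^(4)=9; μ^(5)=-26; μ^(6)=-47

((0, 0, 1, 0, 0, 0); (0, 0, 0, 0, 0, 1); (0, 0, 0, 0, 3, 0); (0, 0, 1, 1, 0, 0); (3, 3, 0, 0, 0, 0); (0, 1, 0, 0, 0, 0))


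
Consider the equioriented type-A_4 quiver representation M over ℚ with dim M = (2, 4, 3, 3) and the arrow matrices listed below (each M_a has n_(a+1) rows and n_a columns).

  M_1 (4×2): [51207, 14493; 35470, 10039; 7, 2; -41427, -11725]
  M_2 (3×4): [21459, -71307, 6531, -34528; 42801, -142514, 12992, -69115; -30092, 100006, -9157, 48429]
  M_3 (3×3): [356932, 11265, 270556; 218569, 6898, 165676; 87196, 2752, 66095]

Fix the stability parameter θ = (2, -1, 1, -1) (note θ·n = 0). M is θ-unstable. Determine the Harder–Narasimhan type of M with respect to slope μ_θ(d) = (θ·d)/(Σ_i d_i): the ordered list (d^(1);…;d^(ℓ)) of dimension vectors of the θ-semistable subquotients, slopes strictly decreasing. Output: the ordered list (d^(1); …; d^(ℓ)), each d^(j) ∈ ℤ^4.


Via rank(M_{q-1}∘⋯∘M_p): M ≅ I[1,2], I[1,4], I[2,4]^2.
μ_θ-semistable layers: μ^(1)=1/2; μ^(2)=1/4; μ^(3)=0; μ^(4)=-1

((1, 1, 0, 0); (1, 1, 1, 1); (0, 0, 2, 2); (0, 2, 0, 0))


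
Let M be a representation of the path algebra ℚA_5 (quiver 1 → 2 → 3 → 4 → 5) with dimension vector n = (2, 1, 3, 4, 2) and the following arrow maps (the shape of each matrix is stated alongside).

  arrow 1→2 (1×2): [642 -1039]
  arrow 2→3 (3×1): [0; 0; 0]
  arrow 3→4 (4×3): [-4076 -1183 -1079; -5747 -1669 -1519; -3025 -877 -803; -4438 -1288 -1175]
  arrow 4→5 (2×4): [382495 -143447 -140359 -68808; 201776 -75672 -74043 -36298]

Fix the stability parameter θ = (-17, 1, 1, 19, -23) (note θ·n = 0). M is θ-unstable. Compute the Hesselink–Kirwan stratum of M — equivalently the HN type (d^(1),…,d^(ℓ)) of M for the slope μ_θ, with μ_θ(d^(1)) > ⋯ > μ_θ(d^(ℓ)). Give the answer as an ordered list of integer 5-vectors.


Interval decomposition of M: I[1,1], I[1,2], I[3,4], I[3,5]^2, I[4,4].
HN type (ℓ=4): μ^(1)=19; μ^(2)=1; μ^(3)=-1; μ^(4)=-17

((0, 0, 0, 2, 0); (0, 1, 1, 0, 0); (0, 0, 2, 2, 2); (2, 0, 0, 0, 0))


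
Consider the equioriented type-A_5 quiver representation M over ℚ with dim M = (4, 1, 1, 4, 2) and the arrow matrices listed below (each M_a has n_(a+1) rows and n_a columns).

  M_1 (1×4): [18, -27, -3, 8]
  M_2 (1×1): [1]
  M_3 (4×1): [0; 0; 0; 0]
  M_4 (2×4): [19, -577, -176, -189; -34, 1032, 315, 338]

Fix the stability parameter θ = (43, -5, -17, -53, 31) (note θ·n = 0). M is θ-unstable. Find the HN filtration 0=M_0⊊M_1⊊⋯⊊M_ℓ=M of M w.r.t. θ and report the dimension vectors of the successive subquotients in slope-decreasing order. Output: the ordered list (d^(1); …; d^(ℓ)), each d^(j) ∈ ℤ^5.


Via rank(M_{q-1}∘⋯∘M_p): M ≅ I[1,1]^3, I[1,3], I[4,4]^2, I[4,5]^2.
μ_θ-semistable layers: μ^(1)=43; μ^(2)=31; μ^(3)=7; μ^(4)=-53

((3, 0, 0, 0, 0); (0, 0, 0, 0, 2); (1, 1, 1, 0, 0); (0, 0, 0, 4, 0))


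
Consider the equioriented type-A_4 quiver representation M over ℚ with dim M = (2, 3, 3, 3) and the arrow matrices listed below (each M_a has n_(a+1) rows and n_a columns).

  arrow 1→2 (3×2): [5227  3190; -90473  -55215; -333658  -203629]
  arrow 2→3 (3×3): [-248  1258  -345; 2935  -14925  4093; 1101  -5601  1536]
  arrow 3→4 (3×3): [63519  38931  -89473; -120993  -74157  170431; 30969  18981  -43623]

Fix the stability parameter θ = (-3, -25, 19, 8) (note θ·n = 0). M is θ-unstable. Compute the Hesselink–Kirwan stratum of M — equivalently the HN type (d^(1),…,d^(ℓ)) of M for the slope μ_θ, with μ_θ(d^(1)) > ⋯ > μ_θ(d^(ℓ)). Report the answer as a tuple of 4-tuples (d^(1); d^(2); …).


Barcode: M ≅ I[1,2], I[1,3], I[2,3], I[3,4], I[4,4]^2. HN layers by μ_θ (5 steps, strictly decreasing):
  μ^(1)=19; μ^(2)=27/2; μ^(3)=8; μ^(4)=-14; μ^(5)=-25

((0, 0, 2, 0); (0, 0, 1, 1); (0, 0, 0, 2); (2, 2, 0, 0); (0, 1, 0, 0))


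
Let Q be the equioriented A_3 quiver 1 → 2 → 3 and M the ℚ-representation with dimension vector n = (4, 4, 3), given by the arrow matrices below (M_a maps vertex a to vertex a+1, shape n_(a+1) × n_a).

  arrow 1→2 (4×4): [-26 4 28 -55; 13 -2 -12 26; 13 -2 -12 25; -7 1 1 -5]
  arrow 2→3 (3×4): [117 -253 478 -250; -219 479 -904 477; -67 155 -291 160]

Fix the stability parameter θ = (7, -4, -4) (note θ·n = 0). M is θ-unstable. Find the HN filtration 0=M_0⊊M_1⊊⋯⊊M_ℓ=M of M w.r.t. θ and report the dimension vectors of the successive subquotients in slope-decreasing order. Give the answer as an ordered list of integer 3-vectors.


Barcode: M ≅ I[1,2], I[1,3]^3. HN layers by μ_θ (2 steps, strictly decreasing):
  μ^(1)=3/2; μ^(2)=-1/3

((1, 1, 0); (3, 3, 3))


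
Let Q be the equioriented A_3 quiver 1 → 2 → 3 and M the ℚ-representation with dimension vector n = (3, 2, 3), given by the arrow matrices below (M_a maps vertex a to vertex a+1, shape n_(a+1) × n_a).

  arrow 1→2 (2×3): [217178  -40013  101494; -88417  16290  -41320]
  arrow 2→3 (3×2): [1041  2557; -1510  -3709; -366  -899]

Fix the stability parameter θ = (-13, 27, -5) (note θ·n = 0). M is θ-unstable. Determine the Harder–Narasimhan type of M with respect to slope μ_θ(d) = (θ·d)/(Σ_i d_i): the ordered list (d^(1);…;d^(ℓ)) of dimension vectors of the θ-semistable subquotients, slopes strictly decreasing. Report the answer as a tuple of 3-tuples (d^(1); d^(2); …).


Barcode: M ≅ I[1,1], I[1,3]^2, I[3,3]. HN layers by μ_θ (3 steps, strictly decreasing):
  μ^(1)=11; μ^(2)=-5; μ^(3)=-13

((0, 2, 2); (0, 0, 1); (3, 0, 0))


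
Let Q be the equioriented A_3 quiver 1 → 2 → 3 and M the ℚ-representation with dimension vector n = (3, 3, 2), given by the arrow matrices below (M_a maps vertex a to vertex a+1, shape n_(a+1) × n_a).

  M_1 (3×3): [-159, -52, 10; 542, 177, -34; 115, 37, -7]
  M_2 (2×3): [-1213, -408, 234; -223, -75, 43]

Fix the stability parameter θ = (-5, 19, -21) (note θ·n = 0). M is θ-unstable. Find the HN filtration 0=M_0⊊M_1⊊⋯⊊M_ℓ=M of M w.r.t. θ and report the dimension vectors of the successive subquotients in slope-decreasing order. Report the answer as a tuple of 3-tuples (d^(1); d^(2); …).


Barcode: M ≅ I[1,2], I[1,3]^2. HN layers by μ_θ (3 steps, strictly decreasing):
  μ^(1)=19; μ^(2)=-1; μ^(3)=-5

((0, 1, 0); (0, 2, 2); (3, 0, 0))


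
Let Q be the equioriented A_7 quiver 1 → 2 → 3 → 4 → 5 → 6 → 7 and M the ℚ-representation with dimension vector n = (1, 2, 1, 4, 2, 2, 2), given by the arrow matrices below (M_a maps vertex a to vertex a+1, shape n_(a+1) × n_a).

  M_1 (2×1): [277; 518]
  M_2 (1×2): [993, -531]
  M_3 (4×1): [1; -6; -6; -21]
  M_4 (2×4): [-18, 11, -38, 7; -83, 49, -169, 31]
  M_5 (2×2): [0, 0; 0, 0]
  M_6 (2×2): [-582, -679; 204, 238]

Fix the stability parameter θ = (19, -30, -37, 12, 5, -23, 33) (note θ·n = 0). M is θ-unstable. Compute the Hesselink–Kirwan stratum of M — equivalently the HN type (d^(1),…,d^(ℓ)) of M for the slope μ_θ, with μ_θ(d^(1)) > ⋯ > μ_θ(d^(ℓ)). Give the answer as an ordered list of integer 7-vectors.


Barcode: M ≅ I[1,5], I[2,2], I[4,4]^2, I[4,5], I[6,6], I[6,7], I[7,7]. HN layers by μ_θ (6 steps, strictly decreasing):
  μ^(1)=33; μ^(2)=12; μ^(3)=17/2; μ^(4)=-16; μ^(5)=-23; μ^(6)=-30

((0, 0, 0, 0, 0, 0, 2); (0, 0, 0, 2, 0, 0, 0); (0, 0, 0, 2, 2, 0, 0); (1, 1, 1, 0, 0, 0, 0); (0, 0, 0, 0, 0, 2, 0); (0, 1, 0, 0, 0, 0, 0))


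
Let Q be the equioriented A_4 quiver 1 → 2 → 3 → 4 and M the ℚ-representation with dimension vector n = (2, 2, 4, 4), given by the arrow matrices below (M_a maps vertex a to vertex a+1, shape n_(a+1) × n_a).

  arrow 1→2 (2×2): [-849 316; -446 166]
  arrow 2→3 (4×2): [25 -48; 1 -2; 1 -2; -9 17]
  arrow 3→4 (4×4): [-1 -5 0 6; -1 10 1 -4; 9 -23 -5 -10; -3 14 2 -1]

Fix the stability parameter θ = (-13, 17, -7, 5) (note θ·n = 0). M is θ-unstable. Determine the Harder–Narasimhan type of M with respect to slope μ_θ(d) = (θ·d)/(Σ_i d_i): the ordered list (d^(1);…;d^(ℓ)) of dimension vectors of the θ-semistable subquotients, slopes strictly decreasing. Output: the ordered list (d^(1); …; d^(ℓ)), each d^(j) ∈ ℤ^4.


Barcode: M ≅ I[1,4]^2, I[3,4]^2. HN layers by μ_θ (3 steps, strictly decreasing):
  μ^(1)=5; μ^(2)=-7; μ^(3)=-13

((0, 2, 2, 4); (0, 0, 2, 0); (2, 0, 0, 0))


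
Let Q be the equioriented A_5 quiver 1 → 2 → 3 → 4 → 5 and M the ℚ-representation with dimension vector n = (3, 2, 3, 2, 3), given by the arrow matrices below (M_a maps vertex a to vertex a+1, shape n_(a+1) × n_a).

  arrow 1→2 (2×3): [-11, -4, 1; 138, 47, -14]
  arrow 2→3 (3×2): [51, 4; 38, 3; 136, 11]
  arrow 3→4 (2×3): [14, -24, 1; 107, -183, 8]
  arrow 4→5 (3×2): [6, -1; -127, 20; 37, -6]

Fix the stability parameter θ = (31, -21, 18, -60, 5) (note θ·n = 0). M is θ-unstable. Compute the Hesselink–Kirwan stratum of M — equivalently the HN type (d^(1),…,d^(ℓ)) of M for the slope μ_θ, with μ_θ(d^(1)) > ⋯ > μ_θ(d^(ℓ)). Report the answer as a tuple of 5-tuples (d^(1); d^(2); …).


Barcode: M ≅ I[1,1], I[1,5]^2, I[3,3], I[5,5]. HN layers by μ_θ (4 steps, strictly decreasing):
  μ^(1)=31; μ^(2)=18; μ^(3)=5; μ^(4)=-8

((1, 0, 0, 0, 0); (0, 0, 1, 0, 0); (0, 0, 0, 0, 3); (2, 2, 2, 2, 0))


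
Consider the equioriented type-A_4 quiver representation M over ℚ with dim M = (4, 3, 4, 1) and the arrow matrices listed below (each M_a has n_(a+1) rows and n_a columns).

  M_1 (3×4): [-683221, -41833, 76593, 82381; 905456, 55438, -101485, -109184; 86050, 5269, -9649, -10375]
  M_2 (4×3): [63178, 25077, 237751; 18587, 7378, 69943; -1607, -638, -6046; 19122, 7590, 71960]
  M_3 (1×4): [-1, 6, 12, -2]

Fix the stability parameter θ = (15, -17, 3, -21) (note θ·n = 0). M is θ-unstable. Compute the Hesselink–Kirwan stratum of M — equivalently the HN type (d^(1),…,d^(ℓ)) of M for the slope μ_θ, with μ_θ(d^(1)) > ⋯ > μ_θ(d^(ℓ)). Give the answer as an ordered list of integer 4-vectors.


Interval decomposition of M: I[1,1], I[1,3]^2, I[1,4], I[3,3].
HN type (ℓ=4): μ^(1)=15; μ^(2)=3; μ^(3)=-1; μ^(4)=-5

((1, 0, 0, 0); (0, 0, 3, 0); (2, 2, 0, 0); (1, 1, 1, 1))


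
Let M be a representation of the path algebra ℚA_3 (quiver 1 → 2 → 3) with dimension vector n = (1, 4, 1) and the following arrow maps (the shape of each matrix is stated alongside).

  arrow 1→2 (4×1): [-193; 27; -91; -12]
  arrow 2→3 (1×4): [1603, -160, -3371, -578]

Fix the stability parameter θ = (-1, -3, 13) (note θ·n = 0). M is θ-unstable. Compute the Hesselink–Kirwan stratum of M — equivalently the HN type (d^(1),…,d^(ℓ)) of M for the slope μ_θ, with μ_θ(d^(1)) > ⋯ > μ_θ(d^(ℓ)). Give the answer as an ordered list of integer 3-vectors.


Barcode: M ≅ I[1,3], I[2,2]^3. HN layers by μ_θ (3 steps, strictly decreasing):
  μ^(1)=13; μ^(2)=-2; μ^(3)=-3

((0, 0, 1); (1, 1, 0); (0, 3, 0))


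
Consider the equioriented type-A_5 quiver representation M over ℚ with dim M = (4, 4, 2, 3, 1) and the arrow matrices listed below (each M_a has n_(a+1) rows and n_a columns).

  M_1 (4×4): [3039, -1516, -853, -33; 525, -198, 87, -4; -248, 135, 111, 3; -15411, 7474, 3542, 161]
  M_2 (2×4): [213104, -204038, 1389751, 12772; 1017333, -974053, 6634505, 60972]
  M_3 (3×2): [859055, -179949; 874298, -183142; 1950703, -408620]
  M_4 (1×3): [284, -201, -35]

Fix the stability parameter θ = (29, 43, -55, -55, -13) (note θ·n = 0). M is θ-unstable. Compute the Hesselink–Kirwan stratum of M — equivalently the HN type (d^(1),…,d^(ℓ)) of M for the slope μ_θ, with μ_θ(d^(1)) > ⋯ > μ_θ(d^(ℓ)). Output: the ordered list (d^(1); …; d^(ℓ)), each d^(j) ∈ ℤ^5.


Interval decomposition of M: I[1,2]^2, I[1,4], I[1,5], I[4,4].
HN type (ℓ=5): μ^(1)=43; μ^(2)=29; μ^(3)=-19/2; μ^(4)=-51/5; μ^(5)=-55

((0, 2, 0, 0, 0); (2, 0, 0, 0, 0); (1, 1, 1, 1, 0); (1, 1, 1, 1, 1); (0, 0, 0, 1, 0))


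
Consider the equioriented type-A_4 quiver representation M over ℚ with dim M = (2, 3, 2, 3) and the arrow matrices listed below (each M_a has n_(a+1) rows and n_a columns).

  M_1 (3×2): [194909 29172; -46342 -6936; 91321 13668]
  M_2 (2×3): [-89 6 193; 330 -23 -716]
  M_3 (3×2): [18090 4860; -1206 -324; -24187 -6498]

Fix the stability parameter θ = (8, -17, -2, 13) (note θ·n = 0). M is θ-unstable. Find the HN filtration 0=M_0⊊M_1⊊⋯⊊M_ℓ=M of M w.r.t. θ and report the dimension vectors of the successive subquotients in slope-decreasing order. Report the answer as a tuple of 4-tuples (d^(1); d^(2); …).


Barcode: M ≅ I[1,1], I[1,2], I[2,3], I[2,4], I[4,4]^2. HN layers by μ_θ (5 steps, strictly decreasing):
  μ^(1)=13; μ^(2)=8; μ^(3)=-2; μ^(4)=-9/2; μ^(5)=-17

((0, 0, 0, 3); (1, 0, 0, 0); (0, 0, 2, 0); (1, 1, 0, 0); (0, 2, 0, 0))
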